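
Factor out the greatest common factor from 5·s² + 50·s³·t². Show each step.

5·s² + 50·s³·t²
= 5(s² + 10·s³·t²)    [factor out 5]
= 5·s²(1 + 10·s·t²)    [factor out s²]

5·s²(1 + 10·s·t²)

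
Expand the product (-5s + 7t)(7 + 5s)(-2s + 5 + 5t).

-55s² - 175s - 98st + 50s³ - 195s²t + 245t + 245t² + 175st²

(-5s + 7t)(7 + 5s)(-2s + 5 + 5t)
= (-35s - 25s² + 49t + 35st)(-2s + 5 + 5t)    [distributive law]
= 70s² - 175s - 175st + 50s³ - 125s² - 125s²t - 98st + 245t + 245t² - 70s²t + 175st + 175st²    [distributive law]
= -55s² - 175s - 98st + 50s³ - 195s²t + 245t + 245t² + 175st²    [combine like terms]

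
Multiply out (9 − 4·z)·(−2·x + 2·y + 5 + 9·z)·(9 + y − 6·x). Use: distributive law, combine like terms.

−432·x − 126·x·y + 108·x² + 207·y + 18·y² + 405 + 549·z − 11·y·z − 294·x·z + 56·x·y·z − 48·x²·z − 8·y²·z − 324·z² − 36·y·z² + 216·x·z²

(9 − 4·z)·(−2·x + 2·y + 5 + 9·z)·(9 + y − 6·x)
= (−18·x + 18·y + 45 + 81·z + 8·x·z − 8·y·z − 20·z − 36·z²)·(9 + y − 6·x)    [distributive law]
= (−18·x + 18·y + 45 + 61·z + 8·x·z − 8·y·z − 36·z²)·(9 + y − 6·x)    [combine like terms]
= −162·x − 18·x·y + 108·x² + 162·y + 18·y² − 108·x·y + 405 + 45·y − 270·x + 549·z + 61·y·z − 366·x·z + 72·x·z + 8·x·y·z − 48·x²·z − 72·y·z − 8·y²·z + 48·x·y·z − 324·z² − 36·y·z² + 216·x·z²    [distributive law]
= −432·x − 126·x·y + 108·x² + 207·y + 18·y² + 405 + 549·z − 11·y·z − 294·x·z + 56·x·y·z − 48·x²·z − 8·y²·z − 324·z² − 36·y·z² + 216·x·z²    [combine like terms]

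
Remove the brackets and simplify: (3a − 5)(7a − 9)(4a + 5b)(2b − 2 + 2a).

378a^3b − 664a^3 + 168a^4 + 210a^2b^2 − 1326a^2b + 856a^2 − 620ab^2 + 1430ab − 360a + 450b^2 − 450b

(3a − 5)(7a − 9)(4a + 5b)(2b − 2 + 2a)
= (21a^2 − 27a − 35a + 45)(4a + 5b)(2b − 2 + 2a)    [distributive law]
= (21a^2 − 62a + 45)(4a + 5b)(2b − 2 + 2a)    [combine like terms]
= (84a^3 + 105a^2b − 248a^2 − 310ab + 180a + 225b)(2b − 2 + 2a)    [distributive law]
= 168a^3b − 168a^3 + 168a^4 + 210a^2b^2 − 210a^2b + 210a^3b − 496a^2b + 496a^2 − 496a^3 − 620ab^2 + 620ab − 620a^2b + 360ab − 360a + 360a^2 + 450b^2 − 450b + 450ab    [distributive law]
= 378a^3b − 664a^3 + 168a^4 + 210a^2b^2 − 1326a^2b + 856a^2 − 620ab^2 + 1430ab − 360a + 450b^2 − 450b    [combine like terms]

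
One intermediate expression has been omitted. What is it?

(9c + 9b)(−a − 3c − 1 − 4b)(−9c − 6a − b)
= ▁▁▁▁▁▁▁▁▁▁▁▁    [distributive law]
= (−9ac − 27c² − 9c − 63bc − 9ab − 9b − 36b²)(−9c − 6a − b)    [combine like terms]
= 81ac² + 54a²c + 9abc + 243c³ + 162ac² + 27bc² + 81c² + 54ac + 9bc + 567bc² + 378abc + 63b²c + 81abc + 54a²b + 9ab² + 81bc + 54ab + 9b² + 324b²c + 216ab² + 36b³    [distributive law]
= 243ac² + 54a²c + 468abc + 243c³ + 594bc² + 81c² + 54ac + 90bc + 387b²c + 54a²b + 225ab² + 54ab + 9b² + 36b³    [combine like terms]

By distributive law:

(−9ac − 27c² − 9c − 36bc − 9ab − 27bc − 9b − 36b²)(−9c − 6a − b)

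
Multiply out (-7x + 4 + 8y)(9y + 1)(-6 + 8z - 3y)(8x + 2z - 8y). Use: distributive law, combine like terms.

3192x²y + 4062xyz - 7704xy² - 4032x²yz - 1008xyz² + 9018xy²z + 1512x²y² - 3240xy³ + 336x² + 340xz - 2544xy - 448x²z - 112xz² - 808yz + 2208y² + 704yz² - 3944y²z + 4512y³ - 192x - 48z + 192y + 64z² + 1152y²z² - 5040y³z + 1728y⁴

(-7x + 4 + 8y)(9y + 1)(-6 + 8z - 3y)(8x + 2z - 8y)
= (-63xy - 7x + 36y + 4 + 72y² + 8y)(-6 + 8z - 3y)(8x + 2z - 8y)    [distributive law]
= (-63xy - 7x + 44y + 4 + 72y²)(-6 + 8z - 3y)(8x + 2z - 8y)    [combine like terms]
= (378xy - 504xyz + 189xy² + 42x - 56xz + 21xy - 264y + 352yz - 132y² - 24 + 32z - 12y - 432y² + 576y²z - 216y³)(8x + 2z - 8y)    [distributive law]
= (399xy - 504xyz + 189xy² + 42x - 56xz - 276y + 352yz - 564y² - 24 + 32z + 576y²z - 216y³)(8x + 2z - 8y)    [combine like terms]
= 3192x²y + 798xyz - 3192xy² - 4032x²yz - 1008xyz² + 4032xy²z + 1512x²y² + 378xy²z - 1512xy³ + 336x² + 84xz - 336xy - 448x²z - 112xz² + 448xyz - 2208xy - 552yz + 2208y² + 2816xyz + 704yz² - 2816y²z - 4512xy² - 1128y²z + 4512y³ - 192x - 48z + 192y + 256xz + 64z² - 256yz + 4608xy²z + 1152y²z² - 4608y³z - 1728xy³ - 432y³z + 1728y⁴    [distributive law]
= 3192x²y + 4062xyz - 7704xy² - 4032x²yz - 1008xyz² + 9018xy²z + 1512x²y² - 3240xy³ + 336x² + 340xz - 2544xy - 448x²z - 112xz² - 808yz + 2208y² + 704yz² - 3944y²z + 4512y³ - 192x - 48z + 192y + 64z² + 1152y²z² - 5040y³z + 1728y⁴    [combine like terms]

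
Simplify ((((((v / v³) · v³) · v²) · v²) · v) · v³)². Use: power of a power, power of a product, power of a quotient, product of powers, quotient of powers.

((((((v / v³) · v³) · v²) · v²) · v) · v³)²
= ((((((v / v³) · v³) · v²) · v²) · v)²) · ((v³)²)    [power of a product]
= ((((((v / v³) · v³) · v²) · v²)²) · (v²)) · ((v³)²)    [power of a product]
= ((((((v / v³) · v³) · v²)²) · ((v²)²)) · (v²)) · ((v³)²)    [power of a product]
= ((((((v / v³) · v³)²) · ((v²)²)) · ((v²)²)) · (v²)) · ((v³)²)    [power of a product]
= ((((((v / v³)²) · ((v³)²)) · ((v²)²)) · ((v²)²)) · (v²)) · ((v³)²)    [power of a product]
= ((((((v²) / ((v³)²)) · ((v³)²)) · ((v²)²)) · ((v²)²)) · (v²)) · ((v³)²)    [power of a quotient]
= (((((v² / v⁶) · ((v³)²)) · ((v²)²)) · ((v²)²)) · (v²)) · ((v³)²)    [power of a power]
= ((((v⁻⁴ · ((v³)²)) · ((v²)²)) · ((v²)²)) · (v²)) · ((v³)²)    [quotient of powers]
= ((((v⁻⁴ · v⁶) · ((v²)²)) · ((v²)²)) · (v²)) · ((v³)²)    [power of a power]
= (((v² · ((v²)²)) · ((v²)²)) · (v²)) · ((v³)²)    [product of powers]
= (((v² · v⁴) · ((v²)²)) · (v²)) · ((v³)²)    [power of a power]
= ((v⁶ · ((v²)²)) · (v²)) · ((v³)²)    [product of powers]
= ((v⁶ · v⁴) · (v²)) · ((v³)²)    [power of a power]
= (v¹⁰ · (v²)) · ((v³)²)    [product of powers]
= v¹² · ((v³)²)    [product of powers]
= v¹² · v⁶    [power of a power]
= v¹⁸    [product of powers]

v¹⁸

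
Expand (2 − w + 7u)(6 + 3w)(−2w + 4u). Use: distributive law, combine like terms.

(2 − w + 7u)(6 + 3w)(−2w + 4u)
= (12 + 6w − 6w − 3w^2 + 42u + 21uw)(−2w + 4u)    [distributive law]
= (12 − 3w^2 + 42u + 21uw)(−2w + 4u)    [combine like terms]
= −24w + 48u + 6w^3 − 12uw^2 − 84uw + 168u^2 − 42uw^2 + 84u^2w    [distributive law]
= −24w + 48u + 6w^3 − 54uw^2 − 84uw + 168u^2 + 84u^2w    [combine like terms]

−24w + 48u + 6w^3 − 54uw^2 − 84uw + 168u^2 + 84u^2w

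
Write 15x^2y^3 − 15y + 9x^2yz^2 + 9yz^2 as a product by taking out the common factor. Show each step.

15x^2y^3 − 15y + 9x^2yz^2 + 9yz^2
= 3(5x^2y^3 − 5y + 3x^2yz^2 + 3yz^2)    [factor out 3]
= 3y(5x^2y^2 − 5 + 3x^2z^2 + 3z^2)    [factor out y]

3y(5x^2y^2 − 5 + 3x^2z^2 + 3z^2)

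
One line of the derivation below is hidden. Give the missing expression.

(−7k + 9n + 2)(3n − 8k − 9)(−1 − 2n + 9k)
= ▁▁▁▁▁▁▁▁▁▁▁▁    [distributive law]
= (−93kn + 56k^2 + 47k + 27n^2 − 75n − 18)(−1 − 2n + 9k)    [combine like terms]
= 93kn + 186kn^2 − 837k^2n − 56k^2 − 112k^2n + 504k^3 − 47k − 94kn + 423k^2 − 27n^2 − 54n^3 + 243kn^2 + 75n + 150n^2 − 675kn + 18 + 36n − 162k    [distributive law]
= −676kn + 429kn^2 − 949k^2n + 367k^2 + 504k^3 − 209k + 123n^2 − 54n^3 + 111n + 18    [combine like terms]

By distributive law:

(−21kn + 56k^2 + 63k + 27n^2 − 72kn − 81n + 6n − 16k − 18)(−1 − 2n + 9k)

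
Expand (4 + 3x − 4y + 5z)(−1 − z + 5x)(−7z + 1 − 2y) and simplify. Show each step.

(4 + 3x − 4y + 5z)(−1 − z + 5x)(−7z + 1 − 2y)
= (−4 − 4z + 20x − 3x − 3xz + 15x^2 + 4y + 4yz − 20xy − 5z − 5z^2 + 25xz)(−7z + 1 − 2y)    [distributive law]
= (−4 − 9z + 17x + 22xz + 15x^2 + 4y + 4yz − 20xy − 5z^2)(−7z + 1 − 2y)    [combine like terms]
= 28z − 4 + 8y + 63z^2 − 9z + 18yz − 119xz + 17x − 34xy − 154xz^2 + 22xz − 44xyz − 105x^2z + 15x^2 − 30x^2y − 28yz + 4y − 8y^2 − 28yz^2 + 4yz − 8y^2z + 140xyz − 20xy + 40xy^2 + 35z^3 − 5z^2 + 10yz^2    [distributive law]
= 19z − 4 + 12y + 58z^2 − 6yz − 97xz + 17x − 54xy − 154xz^2 + 96xyz − 105x^2z + 15x^2 − 30x^2y − 8y^2 − 18yz^2 − 8y^2z + 40xy^2 + 35z^3    [combine like terms]

19z − 4 + 12y + 58z^2 − 6yz − 97xz + 17x − 54xy − 154xz^2 + 96xyz − 105x^2z + 15x^2 − 30x^2y − 8y^2 − 18yz^2 − 8y^2z + 40xy^2 + 35z^3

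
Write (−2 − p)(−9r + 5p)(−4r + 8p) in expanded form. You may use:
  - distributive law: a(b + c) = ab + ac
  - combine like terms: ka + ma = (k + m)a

−72r^2 + 184pr − 80p^2 − 36pr^2 + 92p^2r − 40p^3

(−2 − p)(−9r + 5p)(−4r + 8p)
= (18r − 10p + 9pr − 5p^2)(−4r + 8p)    [distributive law]
= −72r^2 + 144pr + 40pr − 80p^2 − 36pr^2 + 72p^2r + 20p^2r − 40p^3    [distributive law]
= −72r^2 + 184pr − 80p^2 − 36pr^2 + 92p^2r − 40p^3    [combine like terms]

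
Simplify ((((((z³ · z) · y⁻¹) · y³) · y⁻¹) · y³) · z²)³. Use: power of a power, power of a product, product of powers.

y¹²z¹⁸

((((((z³ · z) · y⁻¹) · y³) · y⁻¹) · y³) · z²)³
= ((((((z³ · z) · y⁻¹) · y³) · y⁻¹) · y³)³) · ((z²)³)    [power of a product]
= ((((((z³ · z) · y⁻¹) · y³) · y⁻¹)³) · ((y³)³)) · ((z²)³)    [power of a product]
= ((((((z³ · z) · y⁻¹) · y³)³) · ((y⁻¹)³)) · ((y³)³)) · ((z²)³)    [power of a product]
= ((((((z³ · z) · y⁻¹)³) · ((y³)³)) · ((y⁻¹)³)) · ((y³)³)) · ((z²)³)    [power of a product]
= ((((((z³ · z)³) · ((y⁻¹)³)) · ((y³)³)) · ((y⁻¹)³)) · ((y³)³)) · ((z²)³)    [power of a product]
= (((((((z³)³) · (z³)) · ((y⁻¹)³)) · ((y³)³)) · ((y⁻¹)³)) · ((y³)³)) · ((z²)³)    [power of a product]
= (((((z⁹ · (z³)) · ((y⁻¹)³)) · ((y³)³)) · ((y⁻¹)³)) · ((y³)³)) · ((z²)³)    [power of a power]
= ((((z¹² · ((y⁻¹)³)) · ((y³)³)) · ((y⁻¹)³)) · ((y³)³)) · ((z²)³)    [product of powers]
= ((((z¹² · y⁻³) · ((y³)³)) · ((y⁻¹)³)) · ((y³)³)) · ((z²)³)    [power of a power]
= ((((z¹² · y⁻³) · y⁹) · ((y⁻¹)³)) · ((y³)³)) · ((z²)³)    [power of a power]
= ((((z¹² · y⁻³) · y⁹) · y⁻³) · ((y³)³)) · ((z²)³)    [power of a power]
= ((((z¹² · y⁻³) · y⁹) · y⁻³) · y⁹) · ((z²)³)    [power of a power]
= ((((z¹² · y⁻³) · y⁹) · y⁻³) · y⁹) · z⁶    [power of a power]
= y¹²z¹⁸    [product of powers]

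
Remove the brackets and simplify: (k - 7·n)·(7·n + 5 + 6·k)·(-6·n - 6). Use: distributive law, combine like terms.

210·k·n² + 180·k·n - 30·k - 36·k²·n - 36·k² + 294·n³ + 504·n² + 210·n

(k - 7·n)·(7·n + 5 + 6·k)·(-6·n - 6)
= (7·k·n + 5·k + 6·k² - 49·n² - 35·n - 42·k·n)·(-6·n - 6)    [distributive law]
= (-35·k·n + 5·k + 6·k² - 49·n² - 35·n)·(-6·n - 6)    [combine like terms]
= 210·k·n² + 210·k·n - 30·k·n - 30·k - 36·k²·n - 36·k² + 294·n³ + 294·n² + 210·n² + 210·n    [distributive law]
= 210·k·n² + 180·k·n - 30·k - 36·k²·n - 36·k² + 294·n³ + 504·n² + 210·n    [combine like terms]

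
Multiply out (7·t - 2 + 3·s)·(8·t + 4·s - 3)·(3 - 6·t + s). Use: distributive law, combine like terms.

(7·t - 2 + 3·s)·(8·t + 4·s - 3)·(3 - 6·t + s)
= (56·t^2 + 28·s·t - 21·t - 16·t - 8·s + 6 + 24·s·t + 12·s^2 - 9·s)·(3 - 6·t + s)    [distributive law]
= (56·t^2 + 52·s·t - 37·t - 17·s + 6 + 12·s^2)·(3 - 6·t + s)    [combine like terms]
= 168·t^2 - 336·t^3 + 56·s·t^2 + 156·s·t - 312·s·t^2 + 52·s^2·t - 111·t + 222·t^2 - 37·s·t - 51·s + 102·s·t - 17·s^2 + 18 - 36·t + 6·s + 36·s^2 - 72·s^2·t + 12·s^3    [distributive law]
= 390·t^2 - 336·t^3 - 256·s·t^2 + 221·s·t - 20·s^2·t - 147·t - 45·s + 19·s^2 + 18 + 12·s^3    [combine like terms]

390·t^2 - 336·t^3 - 256·s·t^2 + 221·s·t - 20·s^2·t - 147·t - 45·s + 19·s^2 + 18 + 12·s^3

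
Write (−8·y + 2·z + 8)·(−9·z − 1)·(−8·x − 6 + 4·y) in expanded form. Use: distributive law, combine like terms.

(−8·y + 2·z + 8)·(−9·z − 1)·(−8·x − 6 + 4·y)
= (72·y·z + 8·y − 18·z² − 2·z − 72·z − 8)·(−8·x − 6 + 4·y)    [distributive law]
= (72·y·z + 8·y − 18·z² − 74·z − 8)·(−8·x − 6 + 4·y)    [combine like terms]
= −576·x·y·z − 432·y·z + 288·y²·z − 64·x·y − 48·y + 32·y² + 144·x·z² + 108·z² − 72·y·z² + 592·x·z + 444·z − 296·y·z + 64·x + 48 − 32·y    [distributive law]
= −576·x·y·z − 728·y·z + 288·y²·z − 64·x·y − 80·y + 32·y² + 144·x·z² + 108·z² − 72·y·z² + 592·x·z + 444·z + 64·x + 48    [combine like terms]

−576·x·y·z − 728·y·z + 288·y²·z − 64·x·y − 80·y + 32·y² + 144·x·z² + 108·z² − 72·y·z² + 592·x·z + 444·z + 64·x + 48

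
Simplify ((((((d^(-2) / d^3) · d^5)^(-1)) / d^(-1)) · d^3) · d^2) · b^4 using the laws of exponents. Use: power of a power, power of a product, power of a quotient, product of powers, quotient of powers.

b^4d^6

((((((d^(-2) / d^3) · d^5)^(-1)) / d^(-1)) · d^3) · d^2) · b^4
= ((((((d^(-2) / d^3)^(-1)) · ((d^5)^(-1))) / d^(-1)) · d^3) · d^2) · b^4    [power of a product]
= (((((((d^(-2))^(-1)) / ((d^3)^(-1))) · ((d^5)^(-1))) / d^(-1)) · d^3) · d^2) · b^4    [power of a quotient]
= (((((d^2 / ((d^3)^(-1))) · ((d^5)^(-1))) / d^(-1)) · d^3) · d^2) · b^4    [power of a power]
= (((((d^2 / d^(-3)) · ((d^5)^(-1))) / d^(-1)) · d^3) · d^2) · b^4    [power of a power]
= ((((d^5 · ((d^5)^(-1))) / d^(-1)) · d^3) · d^2) · b^4    [quotient of powers]
= ((((d^5 · d^(-5)) / d^(-1)) · d^3) · d^2) · b^4    [power of a power]
= (((d^0 / d^(-1)) · d^3) · d^2) · b^4    [product of powers]
= ((d · d^3) · d^2) · b^4    [quotient of powers]
= (d^4 · d^2) · b^4    [product of powers]
= d^6 · b^4    [product of powers]
= b^4d^6    [rearrange]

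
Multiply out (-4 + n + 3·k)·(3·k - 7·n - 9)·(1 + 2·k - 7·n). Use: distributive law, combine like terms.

(-4 + n + 3·k)·(3·k - 7·n - 9)·(1 + 2·k - 7·n)
= (-12·k + 28·n + 36 + 3·k·n - 7·n^2 - 9·n + 9·k^2 - 21·k·n - 27·k)·(1 + 2·k - 7·n)    [distributive law]
= (-39·k + 19·n + 36 - 18·k·n - 7·n^2 + 9·k^2)·(1 + 2·k - 7·n)    [combine like terms]
= -39·k - 78·k^2 + 273·k·n + 19·n + 38·k·n - 133·n^2 + 36 + 72·k - 252·n - 18·k·n - 36·k^2·n + 126·k·n^2 - 7·n^2 - 14·k·n^2 + 49·n^3 + 9·k^2 + 18·k^3 - 63·k^2·n    [distributive law]
= 33·k - 69·k^2 + 293·k·n - 233·n - 140·n^2 + 36 - 99·k^2·n + 112·k·n^2 + 49·n^3 + 18·k^3    [combine like terms]

33·k - 69·k^2 + 293·k·n - 233·n - 140·n^2 + 36 - 99·k^2·n + 112·k·n^2 + 49·n^3 + 18·k^3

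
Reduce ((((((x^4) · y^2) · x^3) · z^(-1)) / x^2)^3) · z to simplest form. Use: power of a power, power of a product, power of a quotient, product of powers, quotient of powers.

((((((x^4) · y^2) · x^3) · z^(-1)) / x^2)^3) · z
= ((((((x^4) · y^2) · x^3) · z^(-1))^3) / ((x^2)^3)) · z    [power of a quotient]
= ((((((x^4) · y^2) · x^3)^3) · ((z^(-1))^3)) / ((x^2)^3)) · z    [power of a product]
= ((((((x^4) · y^2)^3) · ((x^3)^3)) · ((z^(-1))^3)) / ((x^2)^3)) · z    [power of a product]
= ((((((x^4)^3) · ((y^2)^3)) · ((x^3)^3)) · ((z^(-1))^3)) / ((x^2)^3)) · z    [power of a product]
= (((((x^12) · ((y^2)^3)) · ((x^3)^3)) · ((z^(-1))^3)) / ((x^2)^3)) · z    [power of a power]
= ((((x^12 · y^6) · ((x^3)^3)) · ((z^(-1))^3)) / ((x^2)^3)) · z    [power of a power]
= ((((x^12 · y^6) · x^9) · ((z^(-1))^3)) / ((x^2)^3)) · z    [power of a power]
= ((((x^12 · y^6) · x^9) · z^(-3)) / ((x^2)^3)) · z    [power of a power]
= ((((x^12 · y^6) · x^9) · z^(-3)) / x^6) · z    [power of a power]
= x^15·y^6·z^(-2)    [quotient of powers; product of powers]

x^15·y^6·z^(-2)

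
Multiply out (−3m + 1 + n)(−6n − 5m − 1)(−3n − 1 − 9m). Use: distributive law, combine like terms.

(−3m + 1 + n)(−6n − 5m − 1)(−3n − 1 − 9m)
= (18mn + 15m² + 3m − 6n − 5m − 1 − 6n² − 5mn − n)(−3n − 1 − 9m)    [distributive law]
= (13mn + 15m² − 2m − 7n − 1 − 6n²)(−3n − 1 − 9m)    [combine like terms]
= −39mn² − 13mn − 117m²n − 45m²n − 15m² − 135m³ + 6mn + 2m + 18m² + 21n² + 7n + 63mn + 3n + 1 + 9m + 18n³ + 6n² + 54mn²    [distributive law]
= 15mn² + 56mn − 162m²n + 3m² − 135m³ + 11m + 27n² + 10n + 1 + 18n³    [combine like terms]

15mn² + 56mn − 162m²n + 3m² − 135m³ + 11m + 27n² + 10n + 1 + 18n³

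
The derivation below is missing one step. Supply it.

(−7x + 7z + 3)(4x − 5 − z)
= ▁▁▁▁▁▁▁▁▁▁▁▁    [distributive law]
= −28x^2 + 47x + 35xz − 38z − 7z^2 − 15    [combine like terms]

After distributive law, the bracketed line is:

−28x^2 + 35x + 7xz + 28xz − 35z − 7z^2 + 12x − 15 − 3z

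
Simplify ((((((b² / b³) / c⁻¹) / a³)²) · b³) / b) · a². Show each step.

((((((b² / b³) / c⁻¹) / a³)²) · b³) / b) · a²
= ((((((b² / b³) / c⁻¹)²) / ((a³)²)) · b³) / b) · a²    [power of a quotient]
= ((((((b² / b³)²) / ((c⁻¹)²)) / ((a³)²)) · b³) / b) · a²    [power of a quotient]
= (((((((b²)²) / ((b³)²)) / ((c⁻¹)²)) / ((a³)²)) · b³) / b) · a²    [power of a quotient]
= (((((b⁴ / ((b³)²)) / ((c⁻¹)²)) / ((a³)²)) · b³) / b) · a²    [power of a power]
= (((((b⁴ / b⁶) / ((c⁻¹)²)) / ((a³)²)) · b³) / b) · a²    [power of a power]
= ((((b⁻² / ((c⁻¹)²)) / ((a³)²)) · b³) / b) · a²    [quotient of powers]
= ((((b⁻² / c⁻²) / ((a³)²)) · b³) / b) · a²    [power of a power]
= ((((b⁻² / c⁻²) / a⁶) · b³) / b) · a²    [power of a power]
= a⁻⁴·c²    [quotient of powers; product of powers]

a⁻⁴·c²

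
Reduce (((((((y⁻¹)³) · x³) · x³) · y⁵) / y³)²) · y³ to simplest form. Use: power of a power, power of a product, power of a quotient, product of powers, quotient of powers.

(((((((y⁻¹)³) · x³) · x³) · y⁵) / y³)²) · y³
= (((((((y⁻¹)³) · x³) · x³) · y⁵)²) / ((y³)²)) · y³    [power of a quotient]
= (((((((y⁻¹)³) · x³) · x³)²) · ((y⁵)²)) / ((y³)²)) · y³    [power of a product]
= (((((((y⁻¹)³) · x³)²) · ((x³)²)) · ((y⁵)²)) / ((y³)²)) · y³    [power of a product]
= (((((((y⁻¹)³)²) · ((x³)²)) · ((x³)²)) · ((y⁵)²)) / ((y³)²)) · y³    [power of a product]
= ((((((y⁻¹)⁶) · ((x³)²)) · ((x³)²)) · ((y⁵)²)) / ((y³)²)) · y³    [power of a power]
= ((((y⁻⁶ · ((x³)²)) · ((x³)²)) · ((y⁵)²)) / ((y³)²)) · y³    [power of a power]
= ((((y⁻⁶ · x⁶) · ((x³)²)) · ((y⁵)²)) / ((y³)²)) · y³    [power of a power]
= ((((y⁻⁶ · x⁶) · x⁶) · ((y⁵)²)) / ((y³)²)) · y³    [power of a power]
= ((((y⁻⁶ · x⁶) · x⁶) · y¹⁰) / ((y³)²)) · y³    [power of a power]
= ((((y⁻⁶ · x⁶) · x⁶) · y¹⁰) / y⁶) · y³    [power of a power]
= x¹²y    [quotient of powers; product of powers]

x¹²y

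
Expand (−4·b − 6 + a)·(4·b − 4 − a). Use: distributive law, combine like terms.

(−4·b − 6 + a)·(4·b − 4 − a)
= −16·b^2 + 16·b + 4·a·b − 24·b + 24 + 6·a + 4·a·b − 4·a − a^2    [distributive law]
= −16·b^2 − 8·b + 8·a·b + 24 + 2·a − a^2    [combine like terms]

−16·b^2 − 8·b + 8·a·b + 24 + 2·a − a^2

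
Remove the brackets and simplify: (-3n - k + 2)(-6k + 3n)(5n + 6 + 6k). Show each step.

21kn² + 66kn + 120k²n - 45n³ - 24n² - 36k² + 36k³ - 72k + 36n

(-3n - k + 2)(-6k + 3n)(5n + 6 + 6k)
= (18kn - 9n² + 6k² - 3kn - 12k + 6n)(5n + 6 + 6k)    [distributive law]
= (15kn - 9n² + 6k² - 12k + 6n)(5n + 6 + 6k)    [combine like terms]
= 75kn² + 90kn + 90k²n - 45n³ - 54n² - 54kn² + 30k²n + 36k² + 36k³ - 60kn - 72k - 72k² + 30n² + 36n + 36kn    [distributive law]
= 21kn² + 66kn + 120k²n - 45n³ - 24n² - 36k² + 36k³ - 72k + 36n    [combine like terms]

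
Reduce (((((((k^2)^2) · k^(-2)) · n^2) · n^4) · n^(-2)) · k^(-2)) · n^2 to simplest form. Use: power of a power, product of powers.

(((((((k^2)^2) · k^(-2)) · n^2) · n^4) · n^(-2)) · k^(-2)) · n^2
= (((((k^4 · k^(-2)) · n^2) · n^4) · n^(-2)) · k^(-2)) · n^2    [power of a power]
= ((((k^2 · n^2) · n^4) · n^(-2)) · k^(-2)) · n^2    [product of powers]
= n^6    [product of powers]

n^6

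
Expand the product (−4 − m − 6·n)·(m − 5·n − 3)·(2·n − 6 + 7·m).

270·m·n + 90·m − m² − 104·n² − 204·n − 72 − 9·m²·n − 7·m³ + 208·m·n² + 60·n³

(−4 − m − 6·n)·(m − 5·n − 3)·(2·n − 6 + 7·m)
= (−4·m + 20·n + 12 − m² + 5·m·n + 3·m − 6·m·n + 30·n² + 18·n)·(2·n − 6 + 7·m)    [distributive law]
= (−m + 38·n + 12 − m² − m·n + 30·n²)·(2·n − 6 + 7·m)    [combine like terms]
= −2·m·n + 6·m − 7·m² + 76·n² − 228·n + 266·m·n + 24·n − 72 + 84·m − 2·m²·n + 6·m² − 7·m³ − 2·m·n² + 6·m·n − 7·m²·n + 60·n³ − 180·n² + 210·m·n²    [distributive law]
= 270·m·n + 90·m − m² − 104·n² − 204·n − 72 − 9·m²·n − 7·m³ + 208·m·n² + 60·n³    [combine like terms]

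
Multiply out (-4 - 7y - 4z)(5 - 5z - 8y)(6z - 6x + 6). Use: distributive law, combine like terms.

(-4 - 7y - 4z)(5 - 5z - 8y)(6z - 6x + 6)
= (-20 + 20z + 32y - 35y + 35yz + 56y^2 - 20z + 20z^2 + 32yz)(6z - 6x + 6)    [distributive law]
= (-20 - 3y + 67yz + 56y^2 + 20z^2)(6z - 6x + 6)    [combine like terms]
= -120z + 120x - 120 - 18yz + 18xy - 18y + 402yz^2 - 402xyz + 402yz + 336y^2z - 336xy^2 + 336y^2 + 120z^3 - 120xz^2 + 120z^2    [distributive law]
= -120z + 120x - 120 + 384yz + 18xy - 18y + 402yz^2 - 402xyz + 336y^2z - 336xy^2 + 336y^2 + 120z^3 - 120xz^2 + 120z^2    [combine like terms]

-120z + 120x - 120 + 384yz + 18xy - 18y + 402yz^2 - 402xyz + 336y^2z - 336xy^2 + 336y^2 + 120z^3 - 120xz^2 + 120z^2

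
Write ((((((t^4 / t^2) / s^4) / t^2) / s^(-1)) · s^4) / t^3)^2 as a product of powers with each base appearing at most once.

s^2t^(-6)

((((((t^4 / t^2) / s^4) / t^2) / s^(-1)) · s^4) / t^3)^2
= ((((((t^4 / t^2) / s^4) / t^2) / s^(-1)) · s^4)^2) / ((t^3)^2)    [power of a quotient]
= ((((((t^4 / t^2) / s^4) / t^2) / s^(-1))^2) · ((s^4)^2)) / ((t^3)^2)    [power of a product]
= ((((((t^4 / t^2) / s^4) / t^2)^2) / ((s^(-1))^2)) · ((s^4)^2)) / ((t^3)^2)    [power of a quotient]
= ((((((t^4 / t^2) / s^4)^2) / ((t^2)^2)) / ((s^(-1))^2)) · ((s^4)^2)) / ((t^3)^2)    [power of a quotient]
= ((((((t^4 / t^2)^2) / ((s^4)^2)) / ((t^2)^2)) / ((s^(-1))^2)) · ((s^4)^2)) / ((t^3)^2)    [power of a quotient]
= (((((((t^4)^2) / ((t^2)^2)) / ((s^4)^2)) / ((t^2)^2)) / ((s^(-1))^2)) · ((s^4)^2)) / ((t^3)^2)    [power of a quotient]
= (((((t^8 / ((t^2)^2)) / ((s^4)^2)) / ((t^2)^2)) / ((s^(-1))^2)) · ((s^4)^2)) / ((t^3)^2)    [power of a power]
= (((((t^8 / t^4) / ((s^4)^2)) / ((t^2)^2)) / ((s^(-1))^2)) · ((s^4)^2)) / ((t^3)^2)    [power of a power]
= ((((t^4 / ((s^4)^2)) / ((t^2)^2)) / ((s^(-1))^2)) · ((s^4)^2)) / ((t^3)^2)    [quotient of powers]
= ((((t^4 / s^8) / ((t^2)^2)) / ((s^(-1))^2)) · ((s^4)^2)) / ((t^3)^2)    [power of a power]
= ((((t^4 / s^8) / t^4) / ((s^(-1))^2)) · ((s^4)^2)) / ((t^3)^2)    [power of a power]
= ((((t^4 / s^8) / t^4) / s^(-2)) · ((s^4)^2)) / ((t^3)^2)    [power of a power]
= ((((t^4 / s^8) / t^4) / s^(-2)) · s^8) / ((t^3)^2)    [power of a power]
= ((((t^4 / s^8) / t^4) / s^(-2)) · s^8) / t^6    [power of a power]
= s^2t^(-6)    [quotient of powers; product of powers]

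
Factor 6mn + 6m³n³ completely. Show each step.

6mn + 6m³n³
= 6(mn + m³n³)    [factor out 6]
= 6mn(1 + m²n²)    [factor out mn]

6mn(1 + m²n²)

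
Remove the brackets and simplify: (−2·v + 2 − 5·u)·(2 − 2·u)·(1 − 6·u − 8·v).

(−2·v + 2 − 5·u)·(2 − 2·u)·(1 − 6·u − 8·v)
= (−4·v + 4·u·v + 4 − 4·u − 10·u + 10·u^2)·(1 − 6·u − 8·v)    [distributive law]
= (−4·v + 4·u·v + 4 − 14·u + 10·u^2)·(1 − 6·u − 8·v)    [combine like terms]
= −4·v + 24·u·v + 32·v^2 + 4·u·v − 24·u^2·v − 32·u·v^2 + 4 − 24·u − 32·v − 14·u + 84·u^2 + 112·u·v + 10·u^2 − 60·u^3 − 80·u^2·v    [distributive law]
= −36·v + 140·u·v + 32·v^2 − 104·u^2·v − 32·u·v^2 + 4 − 38·u + 94·u^2 − 60·u^3    [combine like terms]

−36·v + 140·u·v + 32·v^2 − 104·u^2·v − 32·u·v^2 + 4 − 38·u + 94·u^2 − 60·u^3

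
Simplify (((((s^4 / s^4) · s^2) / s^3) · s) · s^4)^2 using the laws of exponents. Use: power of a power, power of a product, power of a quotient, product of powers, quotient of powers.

s^8

(((((s^4 / s^4) · s^2) / s^3) · s) · s^4)^2
= (((((s^4 / s^4) · s^2) / s^3) · s)^2) · ((s^4)^2)    [power of a product]
= (((((s^4 / s^4) · s^2) / s^3)^2) · (s^2)) · ((s^4)^2)    [power of a product]
= (((((s^4 / s^4) · s^2)^2) / ((s^3)^2)) · (s^2)) · ((s^4)^2)    [power of a quotient]
= (((((s^4 / s^4)^2) · ((s^2)^2)) / ((s^3)^2)) · (s^2)) · ((s^4)^2)    [power of a product]
= ((((((s^4)^2) / ((s^4)^2)) · ((s^2)^2)) / ((s^3)^2)) · (s^2)) · ((s^4)^2)    [power of a quotient]
= ((((s^8 / ((s^4)^2)) · ((s^2)^2)) / ((s^3)^2)) · (s^2)) · ((s^4)^2)    [power of a power]
= ((((s^8 / s^8) · ((s^2)^2)) / ((s^3)^2)) · (s^2)) · ((s^4)^2)    [power of a power]
= (((s^0 · ((s^2)^2)) / ((s^3)^2)) · (s^2)) · ((s^4)^2)    [quotient of powers]
= (((s^0 · s^4) / ((s^3)^2)) · (s^2)) · ((s^4)^2)    [power of a power]
= ((s^4 / ((s^3)^2)) · (s^2)) · ((s^4)^2)    [product of powers]
= ((s^4 / s^6) · (s^2)) · ((s^4)^2)    [power of a power]
= (s^(-2) · (s^2)) · ((s^4)^2)    [quotient of powers]
= s^0 · ((s^4)^2)    [product of powers]
= s^0 · s^8    [power of a power]
= s^8    [product of powers]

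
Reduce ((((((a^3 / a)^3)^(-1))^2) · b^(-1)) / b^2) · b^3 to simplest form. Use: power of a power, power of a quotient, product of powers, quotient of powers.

((((((a^3 / a)^3)^(-1))^2) · b^(-1)) / b^2) · b^3
= (((((a^3 / a)^3)^(-2)) · b^(-1)) / b^2) · b^3    [power of a power]
= ((((a^3 / a)^(-6)) · b^(-1)) / b^2) · b^3    [power of a power]
= (((((a^3)^(-6)) / (a^(-6))) · b^(-1)) / b^2) · b^3    [power of a quotient]
= (((a^(-18) / (a^(-6))) · b^(-1)) / b^2) · b^3    [power of a power]
= ((a^(-12) · b^(-1)) / b^2) · b^3    [quotient of powers]
= a^(-12)    [quotient of powers; product of powers]

a^(-12)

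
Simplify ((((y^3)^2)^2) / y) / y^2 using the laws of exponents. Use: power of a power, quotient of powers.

((((y^3)^2)^2) / y) / y^2
= (((y^3)^4) / y) / y^2    [power of a power]
= ((y^12) / y) / y^2    [power of a power]
= y^11 / y^2    [quotient of powers]
= y^9    [quotient of powers]

y^9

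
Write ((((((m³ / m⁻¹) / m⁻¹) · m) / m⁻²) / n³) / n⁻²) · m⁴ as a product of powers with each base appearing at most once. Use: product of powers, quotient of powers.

m¹²·n⁻¹

((((((m³ / m⁻¹) / m⁻¹) · m) / m⁻²) / n³) / n⁻²) · m⁴
= (((((m⁴ / m⁻¹) · m) / m⁻²) / n³) / n⁻²) · m⁴    [quotient of powers]
= ((((m⁵ · m) / m⁻²) / n³) / n⁻²) · m⁴    [quotient of powers]
= (((m⁶ / m⁻²) / n³) / n⁻²) · m⁴    [product of powers]
= ((m⁸ / n³) / n⁻²) · m⁴    [quotient of powers]
= m¹²·n⁻¹    [quotient of powers; product of powers]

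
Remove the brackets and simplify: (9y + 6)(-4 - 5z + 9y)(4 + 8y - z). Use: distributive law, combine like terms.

(9y + 6)(-4 - 5z + 9y)(4 + 8y - z)
= (-36y - 45yz + 81y^2 - 24 - 30z + 54y)(4 + 8y - z)    [distributive law]
= (18y - 45yz + 81y^2 - 24 - 30z)(4 + 8y - z)    [combine like terms]
= 72y + 144y^2 - 18yz - 180yz - 360y^2z + 45yz^2 + 324y^2 + 648y^3 - 81y^2z - 96 - 192y + 24z - 120z - 240yz + 30z^2    [distributive law]
= -120y + 468y^2 - 438yz - 441y^2z + 45yz^2 + 648y^3 - 96 - 96z + 30z^2    [combine like terms]

-120y + 468y^2 - 438yz - 441y^2z + 45yz^2 + 648y^3 - 96 - 96z + 30z^2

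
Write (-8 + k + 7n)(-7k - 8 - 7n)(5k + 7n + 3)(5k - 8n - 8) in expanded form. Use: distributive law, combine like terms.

1375k^3 + 1720k^2n + 568k^2 + 3017kn^2 - 2816kn - 2752k - 2408n^2 - 5120n - 1536 - 175k^4 - 1365k^3n - 553k^2n^2 + 3381kn^3 + 2744n^4 + 3920n^3

(-8 + k + 7n)(-7k - 8 - 7n)(5k + 7n + 3)(5k - 8n - 8)
= (56k + 64 + 56n - 7k^2 - 8k - 7kn - 49kn - 56n - 49n^2)(5k + 7n + 3)(5k - 8n - 8)    [distributive law]
= (48k + 64 - 7k^2 - 56kn - 49n^2)(5k + 7n + 3)(5k - 8n - 8)    [combine like terms]
= (240k^2 + 336kn + 144k + 320k + 448n + 192 - 35k^3 - 49k^2n - 21k^2 - 280k^2n - 392kn^2 - 168kn - 245kn^2 - 343n^3 - 147n^2)(5k - 8n - 8)    [distributive law]
= (219k^2 + 168kn + 464k + 448n + 192 - 35k^3 - 329k^2n - 637kn^2 - 343n^3 - 147n^2)(5k - 8n - 8)    [combine like terms]
= 1095k^3 - 1752k^2n - 1752k^2 + 840k^2n - 1344kn^2 - 1344kn + 2320k^2 - 3712kn - 3712k + 2240kn - 3584n^2 - 3584n + 960k - 1536n - 1536 - 175k^4 + 280k^3n + 280k^3 - 1645k^3n + 2632k^2n^2 + 2632k^2n - 3185k^2n^2 + 5096kn^3 + 5096kn^2 - 1715kn^3 + 2744n^4 + 2744n^3 - 735kn^2 + 1176n^3 + 1176n^2    [distributive law]
= 1375k^3 + 1720k^2n + 568k^2 + 3017kn^2 - 2816kn - 2752k - 2408n^2 - 5120n - 1536 - 175k^4 - 1365k^3n - 553k^2n^2 + 3381kn^3 + 2744n^4 + 3920n^3    [combine like terms]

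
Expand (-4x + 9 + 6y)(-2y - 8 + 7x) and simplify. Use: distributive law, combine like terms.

(-4x + 9 + 6y)(-2y - 8 + 7x)
= 8xy + 32x - 28x^2 - 18y - 72 + 63x - 12y^2 - 48y + 42xy    [distributive law]
= 50xy + 95x - 28x^2 - 66y - 72 - 12y^2    [combine like terms]

50xy + 95x - 28x^2 - 66y - 72 - 12y^2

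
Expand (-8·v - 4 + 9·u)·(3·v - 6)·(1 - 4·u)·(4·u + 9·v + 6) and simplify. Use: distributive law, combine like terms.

-573·u·v^2 - 216·v^3 + 180·v^2 - 588·u^2·v^2 + 864·u·v^3 - 1908·u·v + 432·v + 828·u^2·v - 804·u + 144 + 696·u^2 - 432·u^3·v + 864·u^3

(-8·v - 4 + 9·u)·(3·v - 6)·(1 - 4·u)·(4·u + 9·v + 6)
= (-24·v^2 + 48·v - 12·v + 24 + 27·u·v - 54·u)·(1 - 4·u)·(4·u + 9·v + 6)    [distributive law]
= (-24·v^2 + 36·v + 24 + 27·u·v - 54·u)·(1 - 4·u)·(4·u + 9·v + 6)    [combine like terms]
= (-24·v^2 + 96·u·v^2 + 36·v - 144·u·v + 24 - 96·u + 27·u·v - 108·u^2·v - 54·u + 216·u^2)·(4·u + 9·v + 6)    [distributive law]
= (-24·v^2 + 96·u·v^2 + 36·v - 117·u·v + 24 - 150·u - 108·u^2·v + 216·u^2)·(4·u + 9·v + 6)    [combine like terms]
= -96·u·v^2 - 216·v^3 - 144·v^2 + 384·u^2·v^2 + 864·u·v^3 + 576·u·v^2 + 144·u·v + 324·v^2 + 216·v - 468·u^2·v - 1053·u·v^2 - 702·u·v + 96·u + 216·v + 144 - 600·u^2 - 1350·u·v - 900·u - 432·u^3·v - 972·u^2·v^2 - 648·u^2·v + 864·u^3 + 1944·u^2·v + 1296·u^2    [distributive law]
= -573·u·v^2 - 216·v^3 + 180·v^2 - 588·u^2·v^2 + 864·u·v^3 - 1908·u·v + 432·v + 828·u^2·v - 804·u + 144 + 696·u^2 - 432·u^3·v + 864·u^3    [combine like terms]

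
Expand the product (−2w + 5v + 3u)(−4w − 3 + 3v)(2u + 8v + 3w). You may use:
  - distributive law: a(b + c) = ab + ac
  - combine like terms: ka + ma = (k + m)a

(−2w + 5v + 3u)(−4w − 3 + 3v)(2u + 8v + 3w)
= (8w^2 + 6w − 6vw − 20vw − 15v + 15v^2 − 12uw − 9u + 9uv)(2u + 8v + 3w)    [distributive law]
= (8w^2 + 6w − 26vw − 15v + 15v^2 − 12uw − 9u + 9uv)(2u + 8v + 3w)    [combine like terms]
= 16uw^2 + 64vw^2 + 24w^3 + 12uw + 48vw + 18w^2 − 52uvw − 208v^2w − 78vw^2 − 30uv − 120v^2 − 45vw + 30uv^2 + 120v^3 + 45v^2w − 24u^2w − 96uvw − 36uw^2 − 18u^2 − 72uv − 27uw + 18u^2v + 72uv^2 + 27uvw    [distributive law]
= −20uw^2 − 14vw^2 + 24w^3 − 15uw + 3vw + 18w^2 − 121uvw − 163v^2w − 102uv − 120v^2 + 102uv^2 + 120v^3 − 24u^2w − 18u^2 + 18u^2v    [combine like terms]

−20uw^2 − 14vw^2 + 24w^3 − 15uw + 3vw + 18w^2 − 121uvw − 163v^2w − 102uv − 120v^2 + 102uv^2 + 120v^3 − 24u^2w − 18u^2 + 18u^2v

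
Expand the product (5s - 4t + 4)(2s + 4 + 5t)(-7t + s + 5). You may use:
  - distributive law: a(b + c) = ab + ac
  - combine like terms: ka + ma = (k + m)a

-53s^2t + 10s^3 + 78s^2 - 107st + 156s - 139st^2 - 128t^2 - 92t + 140t^3 + 80

(5s - 4t + 4)(2s + 4 + 5t)(-7t + s + 5)
= (10s^2 + 20s + 25st - 8st - 16t - 20t^2 + 8s + 16 + 20t)(-7t + s + 5)    [distributive law]
= (10s^2 + 28s + 17st + 4t - 20t^2 + 16)(-7t + s + 5)    [combine like terms]
= -70s^2t + 10s^3 + 50s^2 - 196st + 28s^2 + 140s - 119st^2 + 17s^2t + 85st - 28t^2 + 4st + 20t + 140t^3 - 20st^2 - 100t^2 - 112t + 16s + 80    [distributive law]
= -53s^2t + 10s^3 + 78s^2 - 107st + 156s - 139st^2 - 128t^2 - 92t + 140t^3 + 80    [combine like terms]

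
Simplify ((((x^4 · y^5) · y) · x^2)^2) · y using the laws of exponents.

x^12y^13

((((x^4 · y^5) · y) · x^2)^2) · y
= ((((x^4 · y^5) · y)^2) · ((x^2)^2)) · y    [power of a product]
= ((((x^4 · y^5)^2) · (y^2)) · ((x^2)^2)) · y    [power of a product]
= (((((x^4)^2) · ((y^5)^2)) · (y^2)) · ((x^2)^2)) · y    [power of a product]
= (((x^8 · ((y^5)^2)) · (y^2)) · ((x^2)^2)) · y    [power of a power]
= (((x^8 · y^10) · (y^2)) · ((x^2)^2)) · y    [power of a power]
= (((x^8 · y^10) · y^2) · x^4) · y    [power of a power]
= x^12y^13    [product of powers]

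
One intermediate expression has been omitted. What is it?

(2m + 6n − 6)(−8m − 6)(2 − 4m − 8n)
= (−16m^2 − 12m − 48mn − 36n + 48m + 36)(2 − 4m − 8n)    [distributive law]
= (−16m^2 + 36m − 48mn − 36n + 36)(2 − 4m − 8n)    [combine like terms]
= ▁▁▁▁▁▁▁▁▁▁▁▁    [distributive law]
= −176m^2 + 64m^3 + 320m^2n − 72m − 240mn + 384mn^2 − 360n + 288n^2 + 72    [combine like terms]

By distributive law:

−32m^2 + 64m^3 + 128m^2n + 72m − 144m^2 − 288mn − 96mn + 192m^2n + 384mn^2 − 72n + 144mn + 288n^2 + 72 − 144m − 288n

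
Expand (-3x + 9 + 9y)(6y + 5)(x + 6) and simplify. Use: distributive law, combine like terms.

(-3x + 9 + 9y)(6y + 5)(x + 6)
= (-18xy - 15x + 54y + 45 + 54y² + 45y)(x + 6)    [distributive law]
= (-18xy - 15x + 99y + 45 + 54y²)(x + 6)    [combine like terms]
= -18x²y - 108xy - 15x² - 90x + 99xy + 594y + 45x + 270 + 54xy² + 324y²    [distributive law]
= -18x²y - 9xy - 15x² - 45x + 594y + 270 + 54xy² + 324y²    [combine like terms]

-18x²y - 9xy - 15x² - 45x + 594y + 270 + 54xy² + 324y²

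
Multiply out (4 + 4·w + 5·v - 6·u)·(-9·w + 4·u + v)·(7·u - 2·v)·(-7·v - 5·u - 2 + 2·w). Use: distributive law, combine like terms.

(4 + 4·w + 5·v - 6·u)·(-9·w + 4·u + v)·(7·u - 2·v)·(-7·v - 5·u - 2 + 2·w)
= (-36·w + 16·u + 4·v - 36·w^2 + 16·u·w + 4·v·w - 45·v·w + 20·u·v + 5·v^2 + 54·u·w - 24·u^2 - 6·u·v)·(7·u - 2·v)·(-7·v - 5·u - 2 + 2·w)    [distributive law]
= (-36·w + 16·u + 4·v - 36·w^2 + 70·u·w - 41·v·w + 14·u·v + 5·v^2 - 24·u^2)·(7·u - 2·v)·(-7·v - 5·u - 2 + 2·w)    [combine like terms]
= (-252·u·w + 72·v·w + 112·u^2 - 32·u·v + 28·u·v - 8·v^2 - 252·u·w^2 + 72·v·w^2 + 490·u^2·w - 140·u·v·w - 287·u·v·w + 82·v^2·w + 98·u^2·v - 28·u·v^2 + 35·u·v^2 - 10·v^3 - 168·u^3 + 48·u^2·v)·(-7·v - 5·u - 2 + 2·w)    [distributive law]
= (-252·u·w + 72·v·w + 112·u^2 - 4·u·v - 8·v^2 - 252·u·w^2 + 72·v·w^2 + 490·u^2·w - 427·u·v·w + 82·v^2·w + 146·u^2·v + 7·u·v^2 - 10·v^3 - 168·u^3)·(-7·v - 5·u - 2 + 2·w)    [combine like terms]
= 1764·u·v·w + 1260·u^2·w + 504·u·w - 504·u·w^2 - 504·v^2·w - 360·u·v·w - 144·v·w + 144·v·w^2 - 784·u^2·v - 560·u^3 - 224·u^2 + 224·u^2·w + 28·u·v^2 + 20·u^2·v + 8·u·v - 8·u·v·w + 56·v^3 + 40·u·v^2 + 16·v^2 - 16·v^2·w + 1764·u·v·w^2 + 1260·u^2·w^2 + 504·u·w^2 - 504·u·w^3 - 504·v^2·w^2 - 360·u·v·w^2 - 144·v·w^2 + 144·v·w^3 - 3430·u^2·v·w - 2450·u^3·w - 980·u^2·w + 980·u^2·w^2 + 2989·u·v^2·w + 2135·u^2·v·w + 854·u·v·w - 854·u·v·w^2 - 574·v^3·w - 410·u·v^2·w - 164·v^2·w + 164·v^2·w^2 - 1022·u^2·v^2 - 730·u^3·v - 292·u^2·v + 292·u^2·v·w - 49·u·v^3 - 35·u^2·v^2 - 14·u·v^2 + 14·u·v^2·w + 70·v^4 + 50·u·v^3 + 20·v^3 - 20·v^3·w + 1176·u^3·v + 840·u^4 + 336·u^3 - 336·u^3·w    [distributive law]
= 2250·u·v·w + 504·u^2·w + 504·u·w - 684·v^2·w - 144·v·w - 1056·u^2·v - 224·u^3 - 224·u^2 + 54·u·v^2 + 8·u·v + 76·v^3 + 16·v^2 + 550·u·v·w^2 + 2240·u^2·w^2 - 504·u·w^3 - 340·v^2·w^2 + 144·v·w^3 - 1003·u^2·v·w - 2786·u^3·w + 2593·u·v^2·w - 594·v^3·w - 1057·u^2·v^2 + 446·u^3·v + u·v^3 + 70·v^4 + 840·u^4    [combine like terms]

2250·u·v·w + 504·u^2·w + 504·u·w - 684·v^2·w - 144·v·w - 1056·u^2·v - 224·u^3 - 224·u^2 + 54·u·v^2 + 8·u·v + 76·v^3 + 16·v^2 + 550·u·v·w^2 + 2240·u^2·w^2 - 504·u·w^3 - 340·v^2·w^2 + 144·v·w^3 - 1003·u^2·v·w - 2786·u^3·w + 2593·u·v^2·w - 594·v^3·w - 1057·u^2·v^2 + 446·u^3·v + u·v^3 + 70·v^4 + 840·u^4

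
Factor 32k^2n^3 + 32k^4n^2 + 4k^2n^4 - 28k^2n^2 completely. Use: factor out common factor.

4k^2n^2(8n + 8k^2 + n^2 - 7)

32k^2n^3 + 32k^4n^2 + 4k^2n^4 - 28k^2n^2
= 4(8k^2n^3 + 8k^4n^2 + k^2n^4 - 7k^2n^2)    [factor out 4]
= 4k^2n^2(8n + 8k^2 + n^2 - 7)    [factor out k^2n^2]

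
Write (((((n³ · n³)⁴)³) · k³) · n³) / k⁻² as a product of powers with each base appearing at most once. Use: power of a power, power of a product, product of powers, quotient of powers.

k⁵n⁷⁵

(((((n³ · n³)⁴)³) · k³) · n³) / k⁻²
= ((((n³ · n³)¹²) · k³) · n³) / k⁻²    [power of a power]
= (((((n³)¹²) · ((n³)¹²)) · k³) · n³) / k⁻²    [power of a product]
= (((n³⁶ · ((n³)¹²)) · k³) · n³) / k⁻²    [power of a power]
= (((n³⁶ · n³⁶) · k³) · n³) / k⁻²    [power of a power]
= ((n⁷² · k³) · n³) / k⁻²    [product of powers]
= k⁵n⁷⁵    [quotient of powers; product of powers]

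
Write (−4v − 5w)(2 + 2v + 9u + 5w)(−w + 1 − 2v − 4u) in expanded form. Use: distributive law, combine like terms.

(−4v − 5w)(2 + 2v + 9u + 5w)(−w + 1 − 2v − 4u)
= (−8v − 8v^2 − 36uv − 20vw − 10w − 10vw − 45uw − 25w^2)(−w + 1 − 2v − 4u)    [distributive law]
= (−8v − 8v^2 − 36uv − 30vw − 10w − 45uw − 25w^2)(−w + 1 − 2v − 4u)    [combine like terms]
= 8vw − 8v + 16v^2 + 32uv + 8v^2w − 8v^2 + 16v^3 + 32uv^2 + 36uvw − 36uv + 72uv^2 + 144u^2v + 30vw^2 − 30vw + 60v^2w + 120uvw + 10w^2 − 10w + 20vw + 40uw + 45uw^2 − 45uw + 90uvw + 180u^2w + 25w^3 − 25w^2 + 50vw^2 + 100uw^2    [distributive law]
= −2vw − 8v + 8v^2 − 4uv + 68v^2w + 16v^3 + 104uv^2 + 246uvw + 144u^2v + 80vw^2 − 15w^2 − 10w − 5uw + 145uw^2 + 180u^2w + 25w^3    [combine like terms]

−2vw − 8v + 8v^2 − 4uv + 68v^2w + 16v^3 + 104uv^2 + 246uvw + 144u^2v + 80vw^2 − 15w^2 − 10w − 5uw + 145uw^2 + 180u^2w + 25w^3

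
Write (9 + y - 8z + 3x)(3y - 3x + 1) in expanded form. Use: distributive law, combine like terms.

28y - 24x + 9 + 3y² + 6xy - 24yz + 24xz - 8z - 9x²

(9 + y - 8z + 3x)(3y - 3x + 1)
= 27y - 27x + 9 + 3y² - 3xy + y - 24yz + 24xz - 8z + 9xy - 9x² + 3x    [distributive law]
= 28y - 24x + 9 + 3y² + 6xy - 24yz + 24xz - 8z - 9x²    [combine like terms]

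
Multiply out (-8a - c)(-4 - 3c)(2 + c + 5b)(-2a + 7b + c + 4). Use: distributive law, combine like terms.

-128a² + 1088ab + 368ac + 256a - 160a²c + 1160abc + 156ac² - 320a²b + 1120ab² - 48a²c² + 258abc² + 18ac³ - 240a²bc + 840ab²c + 136bc + 48c² + 32c + 150bc² + 22c³ + 140b²c + 36bc³ + 3c⁴ + 105b²c²

(-8a - c)(-4 - 3c)(2 + c + 5b)(-2a + 7b + c + 4)
= (32a + 24ac + 4c + 3c²)(2 + c + 5b)(-2a + 7b + c + 4)    [distributive law]
= (64a + 32ac + 160ab + 48ac + 24ac² + 120abc + 8c + 4c² + 20bc + 6c² + 3c³ + 15bc²)(-2a + 7b + c + 4)    [distributive law]
= (64a + 80ac + 160ab + 24ac² + 120abc + 8c + 10c² + 20bc + 3c³ + 15bc²)(-2a + 7b + c + 4)    [combine like terms]
= -128a² + 448ab + 64ac + 256a - 160a²c + 560abc + 80ac² + 320ac - 320a²b + 1120ab² + 160abc + 640ab - 48a²c² + 168abc² + 24ac³ + 96ac² - 240a²bc + 840ab²c + 120abc² + 480abc - 16ac + 56bc + 8c² + 32c - 20ac² + 70bc² + 10c³ + 40c² - 40abc + 140b²c + 20bc² + 80bc - 6ac³ + 21bc³ + 3c⁴ + 12c³ - 30abc² + 105b²c² + 15bc³ + 60bc²    [distributive law]
= -128a² + 1088ab + 368ac + 256a - 160a²c + 1160abc + 156ac² - 320a²b + 1120ab² - 48a²c² + 258abc² + 18ac³ - 240a²bc + 840ab²c + 136bc + 48c² + 32c + 150bc² + 22c³ + 140b²c + 36bc³ + 3c⁴ + 105b²c²    [combine like terms]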